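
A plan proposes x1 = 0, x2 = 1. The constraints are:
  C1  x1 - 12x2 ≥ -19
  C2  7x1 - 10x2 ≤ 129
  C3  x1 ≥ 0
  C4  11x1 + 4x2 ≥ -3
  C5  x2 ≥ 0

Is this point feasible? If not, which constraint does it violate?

C1: -12 ≥ -19 ✓
C2: -10 ≤ 129 ✓
C3: 0 ≥ 0 ✓
C4: 4 ≥ -3 ✓
C5: 1 ≥ 0 ✓

feasible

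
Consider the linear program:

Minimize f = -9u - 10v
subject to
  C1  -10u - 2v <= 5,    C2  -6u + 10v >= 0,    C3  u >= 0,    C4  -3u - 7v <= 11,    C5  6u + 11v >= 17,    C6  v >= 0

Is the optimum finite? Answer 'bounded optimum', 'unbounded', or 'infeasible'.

unbounded

From the feasible point (85/63, 17/21), moving in the direction (0, 1) keeps every constraint satisfied while f decreases without bound.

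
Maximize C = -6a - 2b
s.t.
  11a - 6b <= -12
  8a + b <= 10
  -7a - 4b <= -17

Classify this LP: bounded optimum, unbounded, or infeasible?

unbounded

From the feasible point (48/59, 206/59), moving in the direction (-4, 7) keeps every constraint satisfied while C increases without bound.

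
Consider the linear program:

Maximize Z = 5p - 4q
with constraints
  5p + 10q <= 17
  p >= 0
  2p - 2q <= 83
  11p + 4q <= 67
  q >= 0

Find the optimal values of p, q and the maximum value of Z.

p = 17/5, q = 0, maximum Z = 17

Corner points and Z = 5p - 4q:
  (0, 17/10) → Z = -34/5
  (17/5, 0) → Z = 17
  (0, 0) → Z = 0

At the optimal vertex, 5p + 10q = 17 and q = 0.
Solving simultaneously gives p = 17/5, q = 0.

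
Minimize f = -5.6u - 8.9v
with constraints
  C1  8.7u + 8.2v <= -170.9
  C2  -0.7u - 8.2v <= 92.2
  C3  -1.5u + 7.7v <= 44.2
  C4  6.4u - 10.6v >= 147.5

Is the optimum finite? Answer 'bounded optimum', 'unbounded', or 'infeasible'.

infeasible

The boundaries 8.7u + 8.2v = -170.9 and -0.7u - 8.2v = 92.2 meet at (-9.8375, -68251/6560), but that point violates 6.4u - 10.6v ≥ 147.5. Every candidate vertex is excluded by some other constraint, so the feasible region is empty.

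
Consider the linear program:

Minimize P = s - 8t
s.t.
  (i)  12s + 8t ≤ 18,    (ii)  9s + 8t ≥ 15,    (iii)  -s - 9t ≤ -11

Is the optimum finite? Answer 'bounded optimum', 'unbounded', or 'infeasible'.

unbounded

From the feasible point (37/50, 57/50), moving in the direction (-8, 12) keeps every constraint satisfied while P decreases without bound.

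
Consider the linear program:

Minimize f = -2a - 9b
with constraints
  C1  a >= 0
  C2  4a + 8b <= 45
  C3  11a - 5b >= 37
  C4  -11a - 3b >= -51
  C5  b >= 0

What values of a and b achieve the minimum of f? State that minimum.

a = 183/44, b = 7/4, minimum f = -1059/44

The optimum lies where 11a - 5b = 37 and -11a - 3b = -51.
Solving simultaneously gives a = 183/44, b = 7/4.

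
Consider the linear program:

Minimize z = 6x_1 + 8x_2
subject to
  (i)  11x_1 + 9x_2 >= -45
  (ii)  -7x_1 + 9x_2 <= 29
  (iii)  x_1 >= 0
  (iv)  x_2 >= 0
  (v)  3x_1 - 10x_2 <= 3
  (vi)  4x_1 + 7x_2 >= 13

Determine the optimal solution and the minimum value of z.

x_1 = 0, x_2 = 13/7, minimum z = 104/7

Extreme points and z = 6x_1 + 8x_2:
  (0, 29/9) → z = 232/9
  (0, 13/7) → z = 104/7
  (151/61, 27/61) → z = 1122/61
The feasible region is unbounded (it extends along (10, 3), (9, 7)), but z strictly increases along every unbounded feasible direction, so there is no improving ray and the minimum is attained at a vertex.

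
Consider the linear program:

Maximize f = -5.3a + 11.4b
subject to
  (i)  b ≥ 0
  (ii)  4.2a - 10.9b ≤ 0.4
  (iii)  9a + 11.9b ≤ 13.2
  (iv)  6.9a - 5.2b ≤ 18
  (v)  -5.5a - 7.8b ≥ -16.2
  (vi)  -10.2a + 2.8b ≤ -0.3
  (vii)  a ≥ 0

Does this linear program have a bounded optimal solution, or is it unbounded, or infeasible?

bounded optimum

Extreme points and f = -5.3a + 11.4b:
  (2/21, 0) → f = -53/105
  (1/34, 0) → f = -53/340
  (1858/1851, 216/617) → f = -12301/9255
  (193/698, 2199/2443) → f = 429769/48860
The feasible region has finitely many vertices and no improving ray; the maximum is 429769/48860 at (193/698, 2199/2443).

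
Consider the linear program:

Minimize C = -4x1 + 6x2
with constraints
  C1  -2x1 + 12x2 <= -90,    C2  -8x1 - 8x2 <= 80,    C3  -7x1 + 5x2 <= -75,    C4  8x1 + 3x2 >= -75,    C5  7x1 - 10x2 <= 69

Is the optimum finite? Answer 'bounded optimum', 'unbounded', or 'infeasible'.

The boundaries -2x1 + 12x2 = -90 and -8x1 - 8x2 = 80 meet at (-15/7, -55/7), but that point violates -7x1 + 5x2 ≤ -75. Every candidate vertex is excluded by some other constraint, so the feasible region is empty.

infeasible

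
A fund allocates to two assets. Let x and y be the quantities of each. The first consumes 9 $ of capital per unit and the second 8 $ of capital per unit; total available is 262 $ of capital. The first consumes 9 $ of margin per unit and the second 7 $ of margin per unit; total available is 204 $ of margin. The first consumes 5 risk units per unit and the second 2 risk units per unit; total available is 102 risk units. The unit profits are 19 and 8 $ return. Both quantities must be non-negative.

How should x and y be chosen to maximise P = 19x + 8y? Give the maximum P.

Extreme points and P = 19x + 8y:
  (0, 0) → P = 0
  (0, 204/7) → P = 1632/7
  (102/5, 0) → P = 1938/5
  (18, 6) → P = 390

At the optimal vertex, 9x + 7y = 204 and 5x + 2y = 102.
Solving simultaneously gives x = 18, y = 6.

x = 18, y = 6, maximum P = 390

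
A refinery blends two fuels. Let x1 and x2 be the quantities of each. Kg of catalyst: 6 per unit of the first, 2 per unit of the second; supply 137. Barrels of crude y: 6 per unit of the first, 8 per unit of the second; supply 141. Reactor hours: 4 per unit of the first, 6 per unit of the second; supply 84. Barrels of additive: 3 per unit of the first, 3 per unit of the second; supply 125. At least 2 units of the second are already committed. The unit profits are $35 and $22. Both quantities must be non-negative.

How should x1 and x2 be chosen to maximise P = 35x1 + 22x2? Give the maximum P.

Vertices and P = 35x1 + 22x2:
  (0, 14) → P = 308
  (0, 2) → P = 44
  (18, 2) → P = 674

The binding constraints are 4x1 + 6x2 = 84 and x2 = 2.
Solving simultaneously gives x1 = 18, x2 = 2.

x1 = 18, x2 = 2, maximum P = 674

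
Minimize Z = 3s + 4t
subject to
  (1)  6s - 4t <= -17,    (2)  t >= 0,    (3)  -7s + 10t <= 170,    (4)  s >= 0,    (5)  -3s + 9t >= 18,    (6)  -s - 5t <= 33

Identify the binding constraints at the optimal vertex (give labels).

Feasible corners and Z = 3s + 4t:
  (255/16, 901/32) → Z = 2567/16
  (0, 17/4) → Z = 17
  (0, 17) → Z = 68

The minimum is at (0, 17/4). Substituting into each constraint, equality holds for (1) and (4); the remaining constraints have slack.

(1) and (4)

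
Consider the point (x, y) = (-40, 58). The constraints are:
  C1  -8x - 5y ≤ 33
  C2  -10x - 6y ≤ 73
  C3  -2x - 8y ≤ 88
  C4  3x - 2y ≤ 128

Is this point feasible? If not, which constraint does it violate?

feasible

C1: 30 ≤ 33 ✓
C2: 52 ≤ 73 ✓
C3: -384 ≤ 88 ✓
C4: -236 ≤ 128 ✓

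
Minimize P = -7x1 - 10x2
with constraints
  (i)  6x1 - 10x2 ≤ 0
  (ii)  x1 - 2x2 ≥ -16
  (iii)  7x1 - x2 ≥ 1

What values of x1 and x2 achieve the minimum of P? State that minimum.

x1 = 80, x2 = 48, minimum P = -1040

Extreme points and P = -7x1 - 10x2:
  (80, 48) → P = -1040
  (5/32, 3/32) → P = -65/32
  (18/13, 113/13) → P = -1256/13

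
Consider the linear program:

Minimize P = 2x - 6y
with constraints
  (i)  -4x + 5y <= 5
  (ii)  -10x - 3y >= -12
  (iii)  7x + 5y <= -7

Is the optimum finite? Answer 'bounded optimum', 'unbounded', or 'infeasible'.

bounded optimum

Vertices and P = 2x - 6y:
  (-12/11, 7/55) → P = -162/55
  (81/29, -154/29) → P = 1086/29
The feasible region has finitely many vertices and no improving ray; the minimum is -162/55 at (-12/11, 7/55).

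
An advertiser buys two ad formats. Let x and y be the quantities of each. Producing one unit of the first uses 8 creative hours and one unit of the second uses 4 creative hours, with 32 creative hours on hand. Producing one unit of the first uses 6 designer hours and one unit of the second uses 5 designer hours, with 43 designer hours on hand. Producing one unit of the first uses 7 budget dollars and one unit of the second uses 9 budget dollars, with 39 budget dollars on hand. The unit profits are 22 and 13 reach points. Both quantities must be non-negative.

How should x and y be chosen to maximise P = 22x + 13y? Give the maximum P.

x = 3, y = 2, maximum P = 92

Feasible corners and P = 22x + 13y:
  (0, 0) → P = 0
  (0, 13/3) → P = 169/3
  (4, 0) → P = 88
  (3, 2) → P = 92

The optimum lies where 8x + 4y = 32 and 7x + 9y = 39.
Solving simultaneously gives x = 3, y = 2.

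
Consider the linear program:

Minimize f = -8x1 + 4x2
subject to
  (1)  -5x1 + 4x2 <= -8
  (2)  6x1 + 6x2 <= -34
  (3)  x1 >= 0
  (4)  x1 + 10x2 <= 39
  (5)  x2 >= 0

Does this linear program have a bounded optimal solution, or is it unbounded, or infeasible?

infeasible

The boundaries -5x1 + 4x2 = -8 and x1 + 10x2 = 39 meet at (118/27, 187/54), but that point violates 6x1 + 6x2 ≤ -34. Every candidate vertex is excluded by some other constraint, so the feasible region is empty.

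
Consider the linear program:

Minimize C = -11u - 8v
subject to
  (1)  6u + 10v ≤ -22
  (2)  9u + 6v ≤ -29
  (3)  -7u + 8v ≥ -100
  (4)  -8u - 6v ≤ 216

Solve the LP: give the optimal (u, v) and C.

Corner points and C = -11u - 8v:
  (-79/27, -4/9) → C = 965/27
  (-507/11, 280/11) → C = 3337/11
  (184/57, -1103/114) → C = 796/19
  (-564/53, -1156/53) → C = 15452/53

u = -79/27, v = -4/9, minimum C = 965/27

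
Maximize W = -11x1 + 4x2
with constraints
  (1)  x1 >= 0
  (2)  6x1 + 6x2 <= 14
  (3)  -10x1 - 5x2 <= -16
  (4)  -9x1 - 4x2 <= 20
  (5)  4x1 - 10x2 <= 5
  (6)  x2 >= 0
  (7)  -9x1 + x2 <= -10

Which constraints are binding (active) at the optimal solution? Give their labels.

(2) and (7)

Extreme points and W = -11x1 + 4x2:
  (85/42, 13/42) → W = -883/42
  (37/30, 11/10) → W = -55/6
  (37/24, 7/60) → W = -1979/120
  (6/5, 4/5) → W = -10

The maximum is at (37/30, 11/10). Substituting into each constraint, equality holds for (2) and (7); the remaining constraints have slack.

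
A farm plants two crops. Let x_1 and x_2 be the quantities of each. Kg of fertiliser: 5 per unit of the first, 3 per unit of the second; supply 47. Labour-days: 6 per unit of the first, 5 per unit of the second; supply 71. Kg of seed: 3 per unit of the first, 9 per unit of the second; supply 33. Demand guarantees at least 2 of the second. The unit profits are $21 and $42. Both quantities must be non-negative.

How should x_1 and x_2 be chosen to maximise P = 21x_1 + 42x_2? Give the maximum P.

x_1 = 5, x_2 = 2, maximum P = 189

The binding constraints are 3x_1 + 9x_2 = 33 and x_2 = 2.
Solving simultaneously gives x_1 = 5, x_2 = 2.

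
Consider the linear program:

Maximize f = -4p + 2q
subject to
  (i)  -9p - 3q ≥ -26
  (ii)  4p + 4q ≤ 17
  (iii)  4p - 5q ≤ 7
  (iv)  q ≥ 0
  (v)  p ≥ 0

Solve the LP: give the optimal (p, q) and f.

p = 0, q = 17/4, maximum f = 17/2

Vertices and f = -4p + 2q:
  (53/24, 49/24) → f = -19/4
  (151/57, 41/57) → f = -174/19
  (0, 17/4) → f = 17/2
  (7/4, 0) → f = -7
  (0, 0) → f = 0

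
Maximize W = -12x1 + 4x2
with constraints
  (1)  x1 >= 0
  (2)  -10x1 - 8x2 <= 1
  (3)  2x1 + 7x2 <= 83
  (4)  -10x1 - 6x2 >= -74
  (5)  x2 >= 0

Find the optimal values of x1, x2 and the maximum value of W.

x1 = 0, x2 = 83/7, maximum W = 332/7

Extreme points and W = -12x1 + 4x2:
  (0, 83/7) → W = 332/7
  (0, 0) → W = 0
  (10/29, 341/29) → W = 1244/29
  (37/5, 0) → W = -444/5

The binding constraints are x1 = 0 and 2x1 + 7x2 = 83.
Solving simultaneously gives x1 = 0, x2 = 83/7.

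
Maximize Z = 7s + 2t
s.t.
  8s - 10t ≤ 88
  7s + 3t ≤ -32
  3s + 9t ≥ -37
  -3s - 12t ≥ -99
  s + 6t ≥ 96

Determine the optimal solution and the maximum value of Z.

s = -93, t = 63/2, maximum Z = -588

Vertices and Z = 7s + 2t:
  (-445/3, 136/3) → Z = -2843/3
  (-362/3, 325/9) → Z = -6952/9
  (-93, 63/2) → Z = -588

The binding constraints are -3s - 12t = -99 and s + 6t = 96.
Solving simultaneously gives s = -93, t = 63/2.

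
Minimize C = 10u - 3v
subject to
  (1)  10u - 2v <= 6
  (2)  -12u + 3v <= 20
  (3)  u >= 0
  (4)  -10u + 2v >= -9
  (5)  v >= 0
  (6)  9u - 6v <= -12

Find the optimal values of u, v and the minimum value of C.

u = 29/3, v = 136/3, minimum C = -118/3

Corner points and C = 10u - 3v:
  (29/3, 136/3) → C = -118/3
  (10/7, 29/7) → C = 13/7
  (0, 20/3) → C = -20
  (0, 2) → C = -6

The binding constraints are 10u - 2v = 6 and -12u + 3v = 20.
Solving simultaneously gives u = 29/3, v = 136/3.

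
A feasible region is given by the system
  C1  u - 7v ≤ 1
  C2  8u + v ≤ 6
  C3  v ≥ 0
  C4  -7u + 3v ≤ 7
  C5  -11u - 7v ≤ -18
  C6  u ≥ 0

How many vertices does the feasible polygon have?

3

Intersecting each pair of boundary lines and keeping only the points that satisfy every inequality leaves:
  (11/31, 98/31)
  (8/15, 26/15)
  (5/82, 203/82)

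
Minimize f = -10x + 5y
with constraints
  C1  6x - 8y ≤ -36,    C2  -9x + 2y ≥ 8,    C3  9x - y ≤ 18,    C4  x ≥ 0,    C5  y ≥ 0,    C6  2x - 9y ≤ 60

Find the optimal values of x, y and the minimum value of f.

x = 2/15, y = 23/5, minimum f = 65/3

Corner points and f = -10x + 5y:
  (2/15, 23/5) → f = 65/3
  (0, 9/2) → f = 45/2
  (44/9, 26) → f = 730/9
The feasible region is unbounded (it extends along (0, 1), (1, 9)), but f strictly increases along every unbounded feasible direction, so there is no improving ray and the minimum is attained at a vertex.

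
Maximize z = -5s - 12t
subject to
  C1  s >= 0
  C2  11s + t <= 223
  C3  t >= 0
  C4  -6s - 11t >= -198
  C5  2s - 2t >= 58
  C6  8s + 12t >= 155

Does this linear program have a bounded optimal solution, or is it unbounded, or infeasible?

infeasible

The boundaries s = 0 and -6s - 11t = -198 meet at (0, 18), but that point violates 2s - 2t ≥ 58. Every candidate vertex is excluded by some other constraint, so the feasible region is empty.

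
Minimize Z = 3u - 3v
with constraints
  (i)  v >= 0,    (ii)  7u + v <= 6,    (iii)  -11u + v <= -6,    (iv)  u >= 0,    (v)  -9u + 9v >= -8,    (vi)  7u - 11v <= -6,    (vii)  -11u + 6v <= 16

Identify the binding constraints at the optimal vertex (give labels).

Corner points and Z = 3u - 3v:
  (2/3, 4/3) → Z = -2
  (5/7, 1) → Z = -6/7
  (12/19, 18/19) → Z = -18/19

The minimum is at (2/3, 4/3). Substituting into each constraint, equality holds for (ii) and (iii); the remaining constraints have slack.

(ii) and (iii)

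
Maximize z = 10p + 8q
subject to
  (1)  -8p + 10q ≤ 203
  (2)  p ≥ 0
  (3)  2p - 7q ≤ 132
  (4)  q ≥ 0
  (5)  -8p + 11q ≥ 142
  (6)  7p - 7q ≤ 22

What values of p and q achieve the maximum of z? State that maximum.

Vertices and z = 10p + 8q:
  (0, 203/10) → z = 812/5
  (1641/14, 1597/14) → z = 14593/7
  (0, 142/11) → z = 1136/11
  (412/7, 390/7) → z = 7240/7

At the optimal vertex, -8p + 10q = 203 and 7p - 7q = 22.
Solving simultaneously gives p = 1641/14, q = 1597/14.

p = 1641/14, q = 1597/14, maximum z = 14593/7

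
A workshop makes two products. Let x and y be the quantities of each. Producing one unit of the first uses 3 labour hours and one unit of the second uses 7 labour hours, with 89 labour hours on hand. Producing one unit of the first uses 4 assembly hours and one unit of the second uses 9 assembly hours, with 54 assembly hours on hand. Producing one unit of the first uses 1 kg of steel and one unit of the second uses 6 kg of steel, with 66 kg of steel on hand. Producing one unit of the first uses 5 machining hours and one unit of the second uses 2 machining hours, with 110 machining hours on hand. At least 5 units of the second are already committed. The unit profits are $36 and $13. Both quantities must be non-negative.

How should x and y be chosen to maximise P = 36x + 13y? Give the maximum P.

x = 9/4, y = 5, maximum P = 146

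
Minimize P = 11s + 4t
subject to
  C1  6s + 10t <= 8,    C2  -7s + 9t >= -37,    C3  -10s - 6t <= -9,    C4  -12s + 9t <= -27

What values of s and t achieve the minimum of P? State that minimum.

Extreme points and P = 11s + 4t:
  (221/62, -83/62) → P = 2099/62
  (57/29, -11/29) → P = 583/29
  (101/44, -307/132) → P = 2105/132
  (3/2, -1) → P = 25/2

s = 3/2, t = -1, minimum P = 25/2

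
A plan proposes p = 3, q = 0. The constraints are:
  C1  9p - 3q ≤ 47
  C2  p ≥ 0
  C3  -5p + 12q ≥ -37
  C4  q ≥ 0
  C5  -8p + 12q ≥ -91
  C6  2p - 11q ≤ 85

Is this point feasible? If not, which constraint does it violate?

C1: 27 ≤ 47 ✓
C2: 3 ≥ 0 ✓
C3: -15 ≥ -37 ✓
C4: 0 ≥ 0 ✓
C5: -24 ≥ -91 ✓
C6: 6 ≤ 85 ✓

feasible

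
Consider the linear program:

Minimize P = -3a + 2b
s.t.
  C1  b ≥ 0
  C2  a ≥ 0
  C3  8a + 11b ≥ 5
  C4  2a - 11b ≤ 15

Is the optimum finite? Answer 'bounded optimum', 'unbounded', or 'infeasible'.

From the feasible point (5/8, 0), moving in the direction (11, 2) keeps every constraint satisfied while P decreases without bound.

unbounded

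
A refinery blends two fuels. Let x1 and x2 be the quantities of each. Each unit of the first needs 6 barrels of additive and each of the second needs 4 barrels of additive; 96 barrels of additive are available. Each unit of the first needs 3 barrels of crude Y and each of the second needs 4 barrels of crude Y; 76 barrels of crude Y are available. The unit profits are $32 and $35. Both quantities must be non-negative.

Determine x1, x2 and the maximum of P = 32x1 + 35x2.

x1 = 20/3, x2 = 14, maximum P = 2110/3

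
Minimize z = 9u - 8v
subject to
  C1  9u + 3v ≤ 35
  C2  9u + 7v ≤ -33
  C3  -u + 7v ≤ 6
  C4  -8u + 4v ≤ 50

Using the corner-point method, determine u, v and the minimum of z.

Extreme points and z = 9u - 8v:
  (86/9, -17) → z = 222
  (-39/10, 3/10) → z = -75/2
  (-163/26, -1/26) → z = -1459/26
The feasible region is unbounded (it extends along (1, -3), (-1, -2)), but z strictly increases along every unbounded feasible direction, so there is no improving ray and the minimum is attained at a vertex.

The binding constraints are -u + 7v = 6 and -8u + 4v = 50.
Solving simultaneously gives u = -163/26, v = -1/26.

u = -163/26, v = -1/26, minimum z = -1459/26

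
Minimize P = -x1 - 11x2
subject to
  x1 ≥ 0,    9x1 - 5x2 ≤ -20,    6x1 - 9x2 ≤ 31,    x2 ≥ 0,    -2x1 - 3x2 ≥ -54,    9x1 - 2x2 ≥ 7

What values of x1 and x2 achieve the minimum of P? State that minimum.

x1 = 129/31, x2 = 472/31, minimum P = -5321/31

Corner points and P = -x1 - 11x2:
  (210/37, 526/37) → P = -5996/37
  (25/9, 9) → P = -916/9
  (129/31, 472/31) → P = -5321/31

The optimum lies where -2x1 - 3x2 = -54 and 9x1 - 2x2 = 7.
Solving simultaneously gives x1 = 129/31, x2 = 472/31.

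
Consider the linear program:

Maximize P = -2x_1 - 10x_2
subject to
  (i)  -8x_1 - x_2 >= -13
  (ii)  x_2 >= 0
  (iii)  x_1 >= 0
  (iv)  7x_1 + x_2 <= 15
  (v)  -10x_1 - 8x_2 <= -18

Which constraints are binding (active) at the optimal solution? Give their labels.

Corner points and P = -2x_1 - 10x_2:
  (0, 13) → P = -130
  (43/27, 7/27) → P = -52/9
  (0, 9/4) → P = -45/2

The maximum is at (43/27, 7/27). Substituting into each constraint, equality holds for (i) and (v); the remaining constraints have slack.

(i) and (v)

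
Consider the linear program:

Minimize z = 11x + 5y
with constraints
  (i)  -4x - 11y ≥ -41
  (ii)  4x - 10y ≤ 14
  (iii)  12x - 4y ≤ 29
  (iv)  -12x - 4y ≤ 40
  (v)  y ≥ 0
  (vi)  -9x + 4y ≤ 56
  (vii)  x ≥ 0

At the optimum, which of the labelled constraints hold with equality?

(v) and (vii)

Feasible corners and z = 11x + 5y:
  (483/148, 94/37) → z = 7193/148
  (0, 41/11) → z = 205/11
  (29/12, 0) → z = 319/12
  (0, 0) → z = 0

The minimum is at (0, 0). Substituting into each constraint, equality holds for (v) and (vii); the remaining constraints have slack.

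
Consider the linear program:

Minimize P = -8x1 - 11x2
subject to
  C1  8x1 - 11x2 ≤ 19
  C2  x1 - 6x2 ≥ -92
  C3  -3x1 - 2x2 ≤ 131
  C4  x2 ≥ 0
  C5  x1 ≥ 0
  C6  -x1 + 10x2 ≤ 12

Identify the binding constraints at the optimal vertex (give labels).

Extreme points and P = -8x1 - 11x2:
  (19/8, 0) → P = -19
  (14/3, 5/3) → P = -167/3
  (0, 0) → P = 0
  (0, 6/5) → P = -66/5

The minimum is at (14/3, 5/3). Substituting into each constraint, equality holds for C1 and C6; the remaining constraints have slack.

C1 and C6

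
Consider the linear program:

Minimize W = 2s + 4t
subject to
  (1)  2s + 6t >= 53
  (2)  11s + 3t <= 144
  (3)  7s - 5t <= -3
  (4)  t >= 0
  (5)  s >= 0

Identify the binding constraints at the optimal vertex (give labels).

Corner points and W = 2s + 4t:
  (19/4, 29/4) → W = 77/2
  (0, 53/6) → W = 106/3
  (711/76, 1041/76) → W = 147/2
  (0, 48) → W = 192

The minimum is at (0, 53/6). Substituting into each constraint, equality holds for (1) and (5); the remaining constraints have slack.

(1) and (5)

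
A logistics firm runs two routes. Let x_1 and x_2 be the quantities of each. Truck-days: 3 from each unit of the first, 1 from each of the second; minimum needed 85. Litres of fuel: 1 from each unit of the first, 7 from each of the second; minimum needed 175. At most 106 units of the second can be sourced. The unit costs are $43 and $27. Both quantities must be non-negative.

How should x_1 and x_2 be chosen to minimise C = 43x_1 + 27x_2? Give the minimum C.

x_1 = 21, x_2 = 22, minimum C = 1497

Extreme points and C = 43x_1 + 27x_2:
  (0, 85) → C = 2295
  (0, 106) → C = 2862
  (175, 0) → C = 7525
  (21, 22) → C = 1497
The feasible region is unbounded (it extends along (1, 0)), but C strictly increases along every unbounded feasible direction, so there is no improving ray and the minimum is attained at a vertex.

The binding constraints are 3x_1 + x_2 = 85 and x_1 + 7x_2 = 175.
Solving simultaneously gives x_1 = 21, x_2 = 22.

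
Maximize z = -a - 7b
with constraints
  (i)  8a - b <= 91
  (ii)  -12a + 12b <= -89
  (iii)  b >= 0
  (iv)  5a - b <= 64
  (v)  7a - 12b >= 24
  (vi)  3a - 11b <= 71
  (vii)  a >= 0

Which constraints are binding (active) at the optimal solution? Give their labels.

(ii) and (iii)

Extreme points and z = -a - 7b:
  (1003/84, 95/21) → z = -1221/28
  (91/8, 0) → z = -91/8
  (89/12, 0) → z = -89/12

The maximum is at (89/12, 0). Substituting into each constraint, equality holds for (ii) and (iii); the remaining constraints have slack.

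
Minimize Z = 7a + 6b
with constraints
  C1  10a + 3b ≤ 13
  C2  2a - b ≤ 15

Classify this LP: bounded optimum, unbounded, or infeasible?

From the feasible point (29/8, -31/4), moving in the direction (-1, -2) keeps every constraint satisfied while Z decreases without bound.

unbounded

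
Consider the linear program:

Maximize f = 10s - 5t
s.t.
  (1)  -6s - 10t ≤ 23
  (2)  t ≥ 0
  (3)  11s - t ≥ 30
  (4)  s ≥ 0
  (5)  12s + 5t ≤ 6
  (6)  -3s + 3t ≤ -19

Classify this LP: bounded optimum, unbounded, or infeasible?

infeasible

The boundaries t = 0 and -3s + 3t = -19 meet at (19/3, 0), but that point violates 12s + 5t ≤ 6. Every candidate vertex is excluded by some other constraint, so the feasible region is empty.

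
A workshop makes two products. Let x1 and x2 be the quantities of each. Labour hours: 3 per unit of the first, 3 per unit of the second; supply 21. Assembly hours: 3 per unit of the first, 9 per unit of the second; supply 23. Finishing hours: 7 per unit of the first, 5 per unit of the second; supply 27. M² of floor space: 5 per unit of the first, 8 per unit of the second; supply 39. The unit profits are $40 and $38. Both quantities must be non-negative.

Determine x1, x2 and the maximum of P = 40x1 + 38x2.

x1 = 8/3, x2 = 5/3, maximum P = 170

Feasible corners and P = 40x1 + 38x2:
  (0, 0) → P = 0
  (0, 23/9) → P = 874/9
  (27/7, 0) → P = 1080/7
  (8/3, 5/3) → P = 170

The optimum lies where 3x1 + 9x2 = 23 and 7x1 + 5x2 = 27.
Solving simultaneously gives x1 = 8/3, x2 = 5/3.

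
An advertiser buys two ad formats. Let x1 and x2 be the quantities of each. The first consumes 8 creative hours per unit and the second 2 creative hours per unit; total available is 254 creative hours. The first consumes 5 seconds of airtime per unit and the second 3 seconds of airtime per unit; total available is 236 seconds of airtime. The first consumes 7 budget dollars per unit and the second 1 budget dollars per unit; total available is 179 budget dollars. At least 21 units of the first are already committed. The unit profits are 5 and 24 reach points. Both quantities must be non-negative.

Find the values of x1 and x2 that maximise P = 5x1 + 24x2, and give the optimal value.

x1 = 21, x2 = 32, maximum P = 873

Feasible corners and P = 5x1 + 24x2:
  (179/7, 0) → P = 895/7
  (21, 0) → P = 105
  (21, 32) → P = 873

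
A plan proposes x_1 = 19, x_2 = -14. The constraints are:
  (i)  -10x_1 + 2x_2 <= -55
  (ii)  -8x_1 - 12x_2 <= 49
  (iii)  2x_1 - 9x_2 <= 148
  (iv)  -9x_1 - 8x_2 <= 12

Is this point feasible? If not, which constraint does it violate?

Constraint (iii): 2x_1 - 9x_2 = 164, which is not ≤ 148. All other constraints are satisfied.

not feasible — violates (iii)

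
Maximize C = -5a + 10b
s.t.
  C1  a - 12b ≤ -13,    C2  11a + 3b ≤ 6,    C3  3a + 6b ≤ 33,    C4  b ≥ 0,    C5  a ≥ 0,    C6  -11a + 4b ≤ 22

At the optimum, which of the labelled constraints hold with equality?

C2 and C5

Corner points and C = -5a + 10b:
  (11/45, 149/135) → C = 265/27
  (0, 13/12) → C = 65/6
  (0, 2) → C = 20

The maximum is at (0, 2). Substituting into each constraint, equality holds for C2 and C5; the remaining constraints have slack.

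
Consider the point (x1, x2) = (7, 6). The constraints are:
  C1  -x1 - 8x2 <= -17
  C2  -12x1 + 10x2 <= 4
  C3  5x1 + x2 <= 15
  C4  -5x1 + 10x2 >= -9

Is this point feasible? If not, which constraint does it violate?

Constraint C3: 5x1 + x2 = 41, which is not ≤ 15. All other constraints are satisfied.

not feasible — violates C3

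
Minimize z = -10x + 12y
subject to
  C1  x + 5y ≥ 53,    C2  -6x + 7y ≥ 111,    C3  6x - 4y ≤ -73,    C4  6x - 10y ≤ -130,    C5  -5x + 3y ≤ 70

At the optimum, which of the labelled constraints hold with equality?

Feasible corners and z = -10x + 12y:
  (-184/37, 429/37) → z = 6988/37
  (-191/28, 335/28) → z = 2965/14
  (-67/18, 38/3) → z = 1703/9
The feasible region is unbounded (it extends along (2, 3), (3, 5)), but z strictly increases along every unbounded feasible direction, so there is no improving ray and the minimum is attained at a vertex.

The minimum is at (-184/37, 429/37). Substituting into each constraint, equality holds for C1 and C2; the remaining constraints have slack.

C1 and C2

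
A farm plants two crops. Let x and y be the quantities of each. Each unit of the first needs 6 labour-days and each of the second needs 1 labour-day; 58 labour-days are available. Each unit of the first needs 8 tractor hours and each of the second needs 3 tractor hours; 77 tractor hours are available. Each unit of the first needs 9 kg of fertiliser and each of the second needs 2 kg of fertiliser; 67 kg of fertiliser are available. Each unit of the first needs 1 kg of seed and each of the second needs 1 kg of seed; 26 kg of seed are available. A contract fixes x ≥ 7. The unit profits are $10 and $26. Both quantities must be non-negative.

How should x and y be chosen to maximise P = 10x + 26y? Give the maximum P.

x = 7, y = 2, maximum P = 122

Corner points and P = 10x + 26y:
  (67/9, 0) → P = 670/9
  (7, 0) → P = 70
  (7, 2) → P = 122

The optimum lies where 9x + 2y = 67 and x = 7.
Solving simultaneously gives x = 7, y = 2.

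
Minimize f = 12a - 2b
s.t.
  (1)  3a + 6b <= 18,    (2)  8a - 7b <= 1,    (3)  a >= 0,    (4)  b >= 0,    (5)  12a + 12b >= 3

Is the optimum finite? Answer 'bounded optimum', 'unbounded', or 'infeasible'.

bounded optimum

Vertices and f = 12a - 2b:
  (44/23, 47/23) → f = 434/23
  (0, 3) → f = -6
  (11/60, 1/15) → f = 31/15
  (0, 1/4) → f = -1/2
The feasible region has finitely many vertices and no improving ray; the minimum is -6 at (0, 3).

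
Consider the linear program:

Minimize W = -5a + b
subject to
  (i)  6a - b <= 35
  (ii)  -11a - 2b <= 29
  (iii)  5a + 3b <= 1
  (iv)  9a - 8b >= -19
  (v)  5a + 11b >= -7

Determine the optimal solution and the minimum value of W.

a = 4/5, b = -1, minimum W = -5

Feasible corners and W = -5a + b:
  (-49/67, 104/67) → W = 349/67
  (4/5, -1) → W = -5
  (-265/139, 32/139) → W = 1357/139

At the optimal vertex, 5a + 3b = 1 and 5a + 11b = -7.
Solving simultaneously gives a = 4/5, b = -1.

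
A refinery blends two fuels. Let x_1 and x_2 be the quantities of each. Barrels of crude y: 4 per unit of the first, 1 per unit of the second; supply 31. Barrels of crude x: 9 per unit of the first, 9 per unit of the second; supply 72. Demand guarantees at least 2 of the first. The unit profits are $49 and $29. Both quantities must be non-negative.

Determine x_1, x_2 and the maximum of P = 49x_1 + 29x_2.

x_1 = 23/3, x_2 = 1/3, maximum P = 1156/3

Corner points and P = 49x_1 + 29x_2:
  (31/4, 0) → P = 1519/4
  (2, 0) → P = 98
  (23/3, 1/3) → P = 1156/3
  (2, 6) → P = 272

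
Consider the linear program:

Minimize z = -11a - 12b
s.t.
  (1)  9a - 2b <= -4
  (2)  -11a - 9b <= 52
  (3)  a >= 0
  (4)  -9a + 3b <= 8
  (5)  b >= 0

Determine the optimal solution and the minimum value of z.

a = 4/9, b = 4, minimum z = -476/9

Vertices and z = -11a - 12b:
  (0, 2) → z = -24
  (4/9, 4) → z = -476/9
  (0, 8/3) → z = -32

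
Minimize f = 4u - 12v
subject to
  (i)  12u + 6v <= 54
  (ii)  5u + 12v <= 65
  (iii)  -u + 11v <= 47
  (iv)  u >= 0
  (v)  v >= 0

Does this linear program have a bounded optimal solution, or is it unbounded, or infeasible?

Extreme points and f = 4u - 12v:
  (43/19, 85/19) → f = -848/19
  (9/2, 0) → f = 18
  (151/67, 300/67) → f = -2996/67
  (0, 47/11) → f = -564/11
  (0, 0) → f = 0
The feasible region has finitely many vertices and no improving ray; the minimum is -564/11 at (0, 47/11).

bounded optimum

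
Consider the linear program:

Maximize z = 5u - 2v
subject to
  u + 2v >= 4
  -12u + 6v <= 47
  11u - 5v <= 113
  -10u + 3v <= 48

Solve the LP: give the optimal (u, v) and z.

u = 913/6, v = 1873/6, maximum z = 273/2

Feasible corners and z = 5u - 2v:
  (-7/3, 19/6) → z = -18
  (82/9, -23/9) → z = 152/3
  (913/6, 1873/6) → z = 273/2

The optimum lies where -12u + 6v = 47 and 11u - 5v = 113.
Solving simultaneously gives u = 913/6, v = 1873/6.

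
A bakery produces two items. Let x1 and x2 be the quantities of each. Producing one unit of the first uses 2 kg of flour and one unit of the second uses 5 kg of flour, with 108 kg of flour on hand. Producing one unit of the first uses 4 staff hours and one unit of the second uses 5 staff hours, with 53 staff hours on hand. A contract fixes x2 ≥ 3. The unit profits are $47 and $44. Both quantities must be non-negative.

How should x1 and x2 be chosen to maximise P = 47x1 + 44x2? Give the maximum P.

Feasible corners and P = 47x1 + 44x2:
  (0, 53/5) → P = 2332/5
  (0, 3) → P = 132
  (19/2, 3) → P = 1157/2

The optimum lies where 4x1 + 5x2 = 53 and x2 = 3.
Solving simultaneously gives x1 = 19/2, x2 = 3.

x1 = 19/2, x2 = 3, maximum P = 1157/2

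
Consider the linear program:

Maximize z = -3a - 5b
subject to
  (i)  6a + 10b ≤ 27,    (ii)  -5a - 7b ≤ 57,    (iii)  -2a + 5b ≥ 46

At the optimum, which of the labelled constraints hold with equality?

Extreme points and z = -3a - 5b:
  (-759/8, 477/8) → z = -27/2
  (-13/2, 33/5) → z = -27/2
  (-607/39, 116/39) → z = 1241/39

The maximum is at (-607/39, 116/39). Substituting into each constraint, equality holds for (ii) and (iii); the remaining constraints have slack.

(ii) and (iii)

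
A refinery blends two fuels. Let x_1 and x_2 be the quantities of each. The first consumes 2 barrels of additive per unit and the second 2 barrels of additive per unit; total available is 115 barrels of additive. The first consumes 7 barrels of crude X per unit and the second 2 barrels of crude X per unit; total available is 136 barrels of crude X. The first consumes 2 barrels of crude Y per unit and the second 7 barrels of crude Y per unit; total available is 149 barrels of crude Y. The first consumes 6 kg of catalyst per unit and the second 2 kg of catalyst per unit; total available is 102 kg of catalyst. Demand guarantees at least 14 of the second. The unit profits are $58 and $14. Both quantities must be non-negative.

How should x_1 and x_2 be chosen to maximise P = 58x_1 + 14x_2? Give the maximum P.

Extreme points and P = 58x_1 + 14x_2:
  (0, 149/7) → P = 298
  (0, 14) → P = 196
  (208/19, 345/19) → P = 16894/19
  (37/3, 14) → P = 2734/3

The optimum lies where 6x_1 + 2x_2 = 102 and x_2 = 14.
Solving simultaneously gives x_1 = 37/3, x_2 = 14.

x_1 = 37/3, x_2 = 14, maximum P = 2734/3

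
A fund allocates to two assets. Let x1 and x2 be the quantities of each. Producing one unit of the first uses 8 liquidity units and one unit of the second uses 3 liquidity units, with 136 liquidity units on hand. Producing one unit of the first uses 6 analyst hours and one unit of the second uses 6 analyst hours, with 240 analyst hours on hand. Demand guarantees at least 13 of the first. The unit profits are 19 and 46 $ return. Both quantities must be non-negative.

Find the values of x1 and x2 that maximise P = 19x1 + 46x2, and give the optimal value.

Vertices and P = 19x1 + 46x2:
  (17, 0) → P = 323
  (13, 0) → P = 247
  (13, 32/3) → P = 2213/3

x1 = 13, x2 = 32/3, maximum P = 2213/3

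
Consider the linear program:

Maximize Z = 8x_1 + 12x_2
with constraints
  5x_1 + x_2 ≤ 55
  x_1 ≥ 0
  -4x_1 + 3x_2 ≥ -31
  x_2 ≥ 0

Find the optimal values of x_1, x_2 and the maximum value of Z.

x_1 = 0, x_2 = 55, maximum Z = 660

Corner points and Z = 8x_1 + 12x_2:
  (0, 55) → Z = 660
  (196/19, 65/19) → Z = 2348/19
  (0, 0) → Z = 0
  (31/4, 0) → Z = 62

The binding constraints are 5x_1 + x_2 = 55 and x_1 = 0.
Solving simultaneously gives x_1 = 0, x_2 = 55.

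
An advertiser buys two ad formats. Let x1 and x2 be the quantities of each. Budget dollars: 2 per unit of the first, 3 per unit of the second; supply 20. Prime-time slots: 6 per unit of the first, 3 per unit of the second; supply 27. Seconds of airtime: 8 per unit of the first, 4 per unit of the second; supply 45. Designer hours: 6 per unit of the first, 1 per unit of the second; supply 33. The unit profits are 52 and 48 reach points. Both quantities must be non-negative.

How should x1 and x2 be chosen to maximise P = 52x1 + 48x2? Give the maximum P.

Corner points and P = 52x1 + 48x2:
  (0, 0) → P = 0
  (0, 20/3) → P = 320
  (9/2, 0) → P = 234
  (7/4, 11/2) → P = 355

The binding constraints are 2x1 + 3x2 = 20 and 6x1 + 3x2 = 27.
Solving simultaneously gives x1 = 7/4, x2 = 11/2.

x1 = 7/4, x2 = 11/2, maximum P = 355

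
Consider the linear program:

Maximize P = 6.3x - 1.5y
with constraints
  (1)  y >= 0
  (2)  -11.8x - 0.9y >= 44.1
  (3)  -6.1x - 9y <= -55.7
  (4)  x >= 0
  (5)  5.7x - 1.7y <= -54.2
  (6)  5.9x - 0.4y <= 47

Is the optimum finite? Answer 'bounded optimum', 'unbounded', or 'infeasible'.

The boundaries -11.8x - 0.9y = 44.1 and 5.7x - 1.7y = -54.2 meet at (-1125/229, 3529/229), but that point violates x ≥ 0. Every candidate vertex is excluded by some other constraint, so the feasible region is empty.

infeasible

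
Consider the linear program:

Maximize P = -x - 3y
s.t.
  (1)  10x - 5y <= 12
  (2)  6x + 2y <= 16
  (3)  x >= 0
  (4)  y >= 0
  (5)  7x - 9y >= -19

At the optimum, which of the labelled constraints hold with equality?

Corner points and P = -x - 3y:
  (52/25, 44/25) → P = -184/25
  (6/5, 0) → P = -6/5
  (53/34, 113/34) → P = -196/17
  (0, 0) → P = 0
  (0, 19/9) → P = -19/3

The maximum is at (0, 0). Substituting into each constraint, equality holds for (3) and (4); the remaining constraints have slack.

(3) and (4)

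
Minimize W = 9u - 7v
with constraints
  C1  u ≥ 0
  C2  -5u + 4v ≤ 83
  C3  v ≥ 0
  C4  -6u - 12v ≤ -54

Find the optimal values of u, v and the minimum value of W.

u = 0, v = 83/4, minimum W = -581/4

Feasible corners and W = 9u - 7v:
  (0, 83/4) → W = -581/4
  (0, 9/2) → W = -63/2
  (9, 0) → W = 81
The feasible region is unbounded (it extends along (4, 5), (1, 0)), but W strictly increases along every unbounded feasible direction, so there is no improving ray and the minimum is attained at a vertex.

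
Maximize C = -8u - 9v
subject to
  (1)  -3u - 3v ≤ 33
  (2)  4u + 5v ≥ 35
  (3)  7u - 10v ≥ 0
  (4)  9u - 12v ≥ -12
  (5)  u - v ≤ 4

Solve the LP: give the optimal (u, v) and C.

Extreme points and C = -8u - 9v:
  (14/3, 49/15) → C = -1001/15
  (55/9, 19/9) → C = -611/9
  (40/3, 28/3) → C = -572/3

The optimum lies where 4u + 5v = 35 and 7u - 10v = 0.
Solving simultaneously gives u = 14/3, v = 49/15.

u = 14/3, v = 49/15, maximum C = -1001/15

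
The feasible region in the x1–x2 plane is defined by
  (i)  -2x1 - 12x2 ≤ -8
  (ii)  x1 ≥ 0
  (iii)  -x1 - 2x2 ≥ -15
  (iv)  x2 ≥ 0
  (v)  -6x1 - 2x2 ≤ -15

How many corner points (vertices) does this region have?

4

Intersecting each pair of boundary lines and keeping only the points that satisfy every inequality leaves:
  (4, 0)
  (41/17, 9/34)
  (0, 15/2)
  (15, 0)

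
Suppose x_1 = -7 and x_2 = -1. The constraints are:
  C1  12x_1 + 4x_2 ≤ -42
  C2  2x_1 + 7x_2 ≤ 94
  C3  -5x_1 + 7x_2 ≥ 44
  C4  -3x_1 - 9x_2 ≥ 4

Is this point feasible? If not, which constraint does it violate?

not feasible — violates C3

Constraint C3: -5x_1 + 7x_2 = 28, which is not ≥ 44. All other constraints are satisfied.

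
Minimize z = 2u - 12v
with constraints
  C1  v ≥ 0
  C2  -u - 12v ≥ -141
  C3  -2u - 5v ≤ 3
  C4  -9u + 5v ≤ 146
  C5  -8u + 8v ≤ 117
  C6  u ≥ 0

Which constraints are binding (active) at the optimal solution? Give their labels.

C2 and C6

Vertices and z = 2u - 12v:
  (141, 0) → z = 282
  (0, 0) → z = 0
  (0, 47/4) → z = -141

The minimum is at (0, 47/4). Substituting into each constraint, equality holds for C2 and C6; the remaining constraints have slack.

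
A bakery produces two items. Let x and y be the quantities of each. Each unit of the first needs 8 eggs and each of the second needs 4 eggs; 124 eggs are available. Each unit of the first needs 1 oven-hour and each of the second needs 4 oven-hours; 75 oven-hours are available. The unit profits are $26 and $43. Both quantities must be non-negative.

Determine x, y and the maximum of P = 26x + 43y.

x = 7, y = 17, maximum P = 913

At the optimal vertex, 8x + 4y = 124 and x + 4y = 75.
Solving simultaneously gives x = 7, y = 17.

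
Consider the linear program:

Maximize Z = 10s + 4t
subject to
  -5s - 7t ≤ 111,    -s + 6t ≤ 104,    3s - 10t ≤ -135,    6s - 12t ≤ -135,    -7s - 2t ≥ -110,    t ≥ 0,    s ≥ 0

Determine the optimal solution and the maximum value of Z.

Corner points and Z = 10s + 4t:
  (113/11, 419/22) → Z = 1968/11
  (0, 52/3) → Z = 208/3
  (415/38, 1275/76) → Z = 3350/19
  (0, 27/2) → Z = 54

s = 113/11, t = 419/22, maximum Z = 1968/11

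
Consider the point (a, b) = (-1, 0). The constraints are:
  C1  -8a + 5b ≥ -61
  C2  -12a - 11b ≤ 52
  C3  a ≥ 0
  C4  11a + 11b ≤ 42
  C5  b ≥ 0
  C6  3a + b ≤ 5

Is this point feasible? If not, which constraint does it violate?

not feasible — violates C3

Constraint C3: a = -1, which is not ≥ 0. All other constraints are satisfied.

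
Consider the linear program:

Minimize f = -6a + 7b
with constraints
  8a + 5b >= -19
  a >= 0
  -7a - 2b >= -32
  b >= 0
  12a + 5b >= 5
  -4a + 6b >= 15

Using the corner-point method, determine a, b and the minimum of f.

a = 81/25, b = 233/50, minimum f = 659/50

Extreme points and f = -6a + 7b:
  (0, 16) → f = 112
  (0, 5/2) → f = 35/2
  (81/25, 233/50) → f = 659/50

The optimum lies where -7a - 2b = -32 and -4a + 6b = 15.
Solving simultaneously gives a = 81/25, b = 233/50.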